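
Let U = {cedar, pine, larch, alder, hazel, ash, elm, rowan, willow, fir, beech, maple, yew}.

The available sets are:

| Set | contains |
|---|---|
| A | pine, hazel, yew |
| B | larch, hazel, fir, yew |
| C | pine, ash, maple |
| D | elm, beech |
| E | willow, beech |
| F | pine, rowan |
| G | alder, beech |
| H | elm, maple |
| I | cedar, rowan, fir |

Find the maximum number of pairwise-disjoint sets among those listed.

A, E, H, I are pairwise disjoint (A={pine,hazel,yew}; E={willow,beech}; H={elm,maple}; I={cedar,rowan,fir}).
Every remaining set overlaps one of these, and no 5 of the listed sets are pairwise disjoint, so 4 is the maximum.

4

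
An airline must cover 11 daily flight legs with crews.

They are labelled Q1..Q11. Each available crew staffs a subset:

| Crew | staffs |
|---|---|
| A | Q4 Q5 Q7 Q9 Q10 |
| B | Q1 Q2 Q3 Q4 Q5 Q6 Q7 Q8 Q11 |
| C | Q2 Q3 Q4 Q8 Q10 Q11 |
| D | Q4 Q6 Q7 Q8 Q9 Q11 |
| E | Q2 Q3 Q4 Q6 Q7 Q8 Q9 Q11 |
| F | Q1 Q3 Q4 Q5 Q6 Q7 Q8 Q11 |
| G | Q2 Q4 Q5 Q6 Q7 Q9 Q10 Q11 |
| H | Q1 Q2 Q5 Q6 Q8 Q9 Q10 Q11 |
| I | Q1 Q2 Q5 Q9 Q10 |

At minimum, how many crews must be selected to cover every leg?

Take {B, I}. Their union is {Q1, Q2, Q3, Q4, Q5, Q6, Q7, Q8, Q9, Q10, Q11}, which is all 11 legs.
No single crew has all 11 legs (the largest, B, has 9), so 2 is optimal.

2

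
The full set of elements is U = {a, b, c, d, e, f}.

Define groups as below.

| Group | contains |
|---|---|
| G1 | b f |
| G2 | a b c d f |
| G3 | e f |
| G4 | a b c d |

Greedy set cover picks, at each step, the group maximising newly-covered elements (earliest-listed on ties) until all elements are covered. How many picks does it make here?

Greedy: pick G2 (covers 5 new) → pick G3 (covers 1 new). Total picks: 2.

2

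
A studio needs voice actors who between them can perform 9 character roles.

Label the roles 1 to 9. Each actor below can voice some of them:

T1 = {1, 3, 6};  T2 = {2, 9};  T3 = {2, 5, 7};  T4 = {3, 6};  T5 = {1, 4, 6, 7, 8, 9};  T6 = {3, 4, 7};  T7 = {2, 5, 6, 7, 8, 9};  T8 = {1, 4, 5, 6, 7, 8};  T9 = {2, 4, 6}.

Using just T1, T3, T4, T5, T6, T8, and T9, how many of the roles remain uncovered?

0

Union of T1, T3, T4, T5, T6, T8, T9 = {1, 2, 3, 4, 5, 6, 7, 8, 9} — that's every role, so 0 are uncovered.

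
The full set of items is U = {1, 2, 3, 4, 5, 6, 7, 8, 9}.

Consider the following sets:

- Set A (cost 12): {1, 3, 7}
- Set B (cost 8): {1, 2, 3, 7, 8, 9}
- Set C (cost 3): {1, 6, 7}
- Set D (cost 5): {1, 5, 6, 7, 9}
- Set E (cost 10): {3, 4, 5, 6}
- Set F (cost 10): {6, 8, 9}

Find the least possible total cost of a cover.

18

B, E together cover every item (B ∪ E = {1, 2, 3, 4, 5, 6, 7, 8, 9}); total cost 8 + 10 = 18.
The greedy pick C, B, D, E costs 26; no covering selection beats 18.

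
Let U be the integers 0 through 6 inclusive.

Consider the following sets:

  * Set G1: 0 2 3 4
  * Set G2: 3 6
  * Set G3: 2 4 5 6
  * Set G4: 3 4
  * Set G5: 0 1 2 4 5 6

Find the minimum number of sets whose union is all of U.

G2 and G5 cover everything between them: the union {0, 1, 2, 3, 4, 5, 6} is all of U.
No single set has all 7 elements (the largest, G5, has 6), so 2 is optimal.

2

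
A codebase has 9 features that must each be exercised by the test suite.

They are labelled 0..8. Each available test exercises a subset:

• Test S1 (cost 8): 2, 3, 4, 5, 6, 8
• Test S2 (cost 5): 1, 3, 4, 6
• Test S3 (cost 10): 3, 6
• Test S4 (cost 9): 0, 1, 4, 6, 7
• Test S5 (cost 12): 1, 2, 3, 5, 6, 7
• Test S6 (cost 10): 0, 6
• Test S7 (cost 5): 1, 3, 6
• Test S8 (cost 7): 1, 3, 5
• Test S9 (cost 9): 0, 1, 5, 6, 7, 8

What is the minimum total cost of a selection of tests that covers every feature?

17

S1, S9 together cover every feature (S1 ∪ S9 = {0, 1, 2, 3, 4, 5, 6, 7, 8}); total cost 8 + 9 = 17.
The greedy pick S2, S9, S1 costs 22; no covering selection beats 17.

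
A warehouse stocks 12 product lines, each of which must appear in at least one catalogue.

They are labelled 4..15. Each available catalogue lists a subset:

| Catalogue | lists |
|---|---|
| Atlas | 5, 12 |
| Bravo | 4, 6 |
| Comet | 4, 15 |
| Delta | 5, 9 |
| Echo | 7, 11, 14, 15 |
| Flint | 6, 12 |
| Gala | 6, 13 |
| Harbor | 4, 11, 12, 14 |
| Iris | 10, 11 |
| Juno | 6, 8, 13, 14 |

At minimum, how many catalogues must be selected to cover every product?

Delta and Echo and Harbor and Iris and Juno together: Delta ∪ Echo ∪ Harbor ∪ Iris ∪ Juno = {4, 5, 6, 7, 8, 9, 10, 11, 12, 13, 14, 15} — every product is covered.
No 4 of the 10 catalogues cover everything (all 210 combinations miss at least one product), so 5 is optimal.

5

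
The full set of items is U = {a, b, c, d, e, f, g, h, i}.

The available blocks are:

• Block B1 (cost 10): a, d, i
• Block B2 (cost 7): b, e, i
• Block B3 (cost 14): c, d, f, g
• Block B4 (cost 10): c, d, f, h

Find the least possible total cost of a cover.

B1, B2, B3, B4 together cover every item (B1 ∪ B2 ∪ B3 ∪ B4 = {a, b, c, d, e, f, g, h, i}); total cost 10 + 7 + 14 + 10 = 41.
No covering selection has total cost below 41.

41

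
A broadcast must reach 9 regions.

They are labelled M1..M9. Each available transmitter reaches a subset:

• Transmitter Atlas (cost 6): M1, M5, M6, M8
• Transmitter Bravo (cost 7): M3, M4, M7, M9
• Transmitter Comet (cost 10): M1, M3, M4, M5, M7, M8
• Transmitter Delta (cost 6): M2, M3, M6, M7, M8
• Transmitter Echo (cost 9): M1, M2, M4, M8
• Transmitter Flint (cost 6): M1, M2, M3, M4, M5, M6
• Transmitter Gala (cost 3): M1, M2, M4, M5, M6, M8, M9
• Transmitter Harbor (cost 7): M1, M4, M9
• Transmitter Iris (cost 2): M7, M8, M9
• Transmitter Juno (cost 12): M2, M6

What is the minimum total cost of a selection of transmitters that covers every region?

Flint, Iris together cover every region (Flint ∪ Iris = {M1, M2, M3, M4, M5, M6, M7, M8, M9}); total cost 6 + 2 = 8.
The greedy pick Gala, Iris, Delta costs 11; no covering selection beats 8.

8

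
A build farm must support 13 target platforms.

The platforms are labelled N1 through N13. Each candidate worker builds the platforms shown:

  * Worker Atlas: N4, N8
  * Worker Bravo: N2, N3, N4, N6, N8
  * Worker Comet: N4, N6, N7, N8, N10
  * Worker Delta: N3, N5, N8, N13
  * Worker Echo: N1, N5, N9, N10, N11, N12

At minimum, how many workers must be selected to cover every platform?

Bravo and Comet and Delta and Echo together: Bravo ∪ Comet ∪ Delta ∪ Echo = {N1, N2, N3, N4, N5, N6, N7, N8, N9, N10, N11, N12, N13} — every platform is covered.
No 3 of the 5 workers cover everything (all 10 combinations miss at least one platform), so 4 is optimal.

4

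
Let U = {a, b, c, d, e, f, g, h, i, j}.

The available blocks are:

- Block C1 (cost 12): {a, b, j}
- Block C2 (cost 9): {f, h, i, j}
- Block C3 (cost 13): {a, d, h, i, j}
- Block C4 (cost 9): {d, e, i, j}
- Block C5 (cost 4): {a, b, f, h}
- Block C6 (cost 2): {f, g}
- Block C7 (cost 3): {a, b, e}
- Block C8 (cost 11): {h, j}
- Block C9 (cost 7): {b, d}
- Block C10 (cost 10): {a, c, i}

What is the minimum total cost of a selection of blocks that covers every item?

C4, C5, C6, C10 together cover every item (C4 ∪ C5 ∪ C6 ∪ C10 = {a, b, c, d, e, f, g, h, i, j}); total cost 9 + 4 + 2 + 10 = 25.
No covering selection has total cost below 25.

25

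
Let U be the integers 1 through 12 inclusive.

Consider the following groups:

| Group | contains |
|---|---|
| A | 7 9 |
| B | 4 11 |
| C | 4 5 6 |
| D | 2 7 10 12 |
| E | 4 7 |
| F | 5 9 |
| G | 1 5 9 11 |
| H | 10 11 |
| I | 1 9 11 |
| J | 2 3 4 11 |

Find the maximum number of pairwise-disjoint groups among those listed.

3

B, D, F are pairwise disjoint (B={4,11}; D={2,7,10,12}; F={5,9}).
Every remaining group overlaps one of these, and no 4 of the listed groups are pairwise disjoint, so 3 is the maximum.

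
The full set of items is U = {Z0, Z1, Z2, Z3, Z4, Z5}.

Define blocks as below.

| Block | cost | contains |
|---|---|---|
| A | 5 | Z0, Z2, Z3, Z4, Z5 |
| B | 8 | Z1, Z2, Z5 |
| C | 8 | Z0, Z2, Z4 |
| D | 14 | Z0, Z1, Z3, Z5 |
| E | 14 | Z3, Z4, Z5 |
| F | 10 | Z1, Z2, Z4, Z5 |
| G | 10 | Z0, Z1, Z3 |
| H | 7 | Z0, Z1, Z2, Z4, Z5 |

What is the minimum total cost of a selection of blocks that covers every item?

A, H together cover every item (A ∪ H = {Z0, Z1, Z2, Z3, Z4, Z5}); total cost 5 + 7 = 12.
No covering selection has total cost below 12.

12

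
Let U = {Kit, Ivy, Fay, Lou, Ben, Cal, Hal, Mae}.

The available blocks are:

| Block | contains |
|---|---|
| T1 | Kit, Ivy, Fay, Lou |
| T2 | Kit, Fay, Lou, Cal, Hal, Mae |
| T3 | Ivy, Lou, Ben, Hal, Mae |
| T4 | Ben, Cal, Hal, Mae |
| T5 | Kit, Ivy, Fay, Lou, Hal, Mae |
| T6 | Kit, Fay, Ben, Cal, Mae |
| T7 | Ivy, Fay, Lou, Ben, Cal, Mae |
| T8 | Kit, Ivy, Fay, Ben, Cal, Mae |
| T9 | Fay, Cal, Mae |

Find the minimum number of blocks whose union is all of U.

2

Take {T3, T8}. Their union is {Kit, Ivy, Fay, Lou, Ben, Cal, Hal, Mae}, which is all 8 items.
No single block has all 8 items (the largest, T2, has 6), so 2 is optimal.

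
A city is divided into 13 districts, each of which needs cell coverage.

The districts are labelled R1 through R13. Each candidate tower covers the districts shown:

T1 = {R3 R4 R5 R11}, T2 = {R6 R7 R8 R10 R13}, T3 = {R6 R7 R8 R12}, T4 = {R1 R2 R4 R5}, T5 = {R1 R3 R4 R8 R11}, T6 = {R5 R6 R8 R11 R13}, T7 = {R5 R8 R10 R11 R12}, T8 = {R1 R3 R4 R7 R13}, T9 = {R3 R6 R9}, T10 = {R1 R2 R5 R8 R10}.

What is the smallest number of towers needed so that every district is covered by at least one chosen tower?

T4 and T7 and T8 and T9 together: T4 ∪ T7 ∪ T8 ∪ T9 = {R1, R2, R3, R4, R5, R6, R7, R8, R9, R10, R11, R12, R13} — every district is covered.
No 3 of the 10 towers cover everything (all 120 combinations miss at least one district), so 4 is optimal.

4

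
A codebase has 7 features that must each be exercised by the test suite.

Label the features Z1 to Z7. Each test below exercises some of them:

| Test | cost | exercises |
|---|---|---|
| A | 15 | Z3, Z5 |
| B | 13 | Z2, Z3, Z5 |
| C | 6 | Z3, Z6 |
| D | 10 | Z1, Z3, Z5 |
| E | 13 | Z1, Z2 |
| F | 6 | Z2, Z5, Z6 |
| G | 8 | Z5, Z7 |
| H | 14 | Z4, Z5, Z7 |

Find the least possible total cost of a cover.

30

D, F, H together cover every feature (D ∪ F ∪ H = {Z1, Z2, Z3, Z4, Z5, Z6, Z7}); total cost 10 + 6 + 14 = 30.
No covering selection has total cost below 30.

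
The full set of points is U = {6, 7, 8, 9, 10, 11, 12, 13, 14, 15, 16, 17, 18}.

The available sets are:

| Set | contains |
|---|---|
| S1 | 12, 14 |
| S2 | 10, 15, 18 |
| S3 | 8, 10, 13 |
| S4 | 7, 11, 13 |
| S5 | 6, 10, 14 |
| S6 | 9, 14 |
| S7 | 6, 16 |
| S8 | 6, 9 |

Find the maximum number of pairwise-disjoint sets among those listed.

S1, S2, S4, S7 are pairwise disjoint (S1={12,14}; S2={10,15,18}; S4={7,11,13}; S7={6,16}).
Every remaining set overlaps one of these, and no 5 of the listed sets are pairwise disjoint, so 4 is the maximum.

4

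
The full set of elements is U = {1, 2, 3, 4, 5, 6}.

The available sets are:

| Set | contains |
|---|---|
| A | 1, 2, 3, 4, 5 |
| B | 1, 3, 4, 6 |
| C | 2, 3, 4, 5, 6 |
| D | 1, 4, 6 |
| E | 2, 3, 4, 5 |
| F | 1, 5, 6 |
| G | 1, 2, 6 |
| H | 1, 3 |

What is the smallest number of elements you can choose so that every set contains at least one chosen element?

T = {1, 5} meets every set (each contains at least one member of T), and |T| = 2.
No single element lies in every set, so at least 2 are needed and 2 is optimal.

2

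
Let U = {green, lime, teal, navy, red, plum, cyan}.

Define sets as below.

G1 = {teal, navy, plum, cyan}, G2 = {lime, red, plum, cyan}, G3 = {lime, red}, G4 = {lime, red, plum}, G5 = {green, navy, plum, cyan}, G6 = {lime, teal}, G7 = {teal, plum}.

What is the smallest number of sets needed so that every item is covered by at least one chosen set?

3

Take {G3, G5, G6}. Their union is {green, lime, teal, navy, red, plum, cyan}, which is all 7 items.
Only G5 contains green, so G5 is forced; the remaining 3 items need at least 2 more sets (each remaining set adds at most 2) — so at least 3 sets are needed, and 3 is optimal.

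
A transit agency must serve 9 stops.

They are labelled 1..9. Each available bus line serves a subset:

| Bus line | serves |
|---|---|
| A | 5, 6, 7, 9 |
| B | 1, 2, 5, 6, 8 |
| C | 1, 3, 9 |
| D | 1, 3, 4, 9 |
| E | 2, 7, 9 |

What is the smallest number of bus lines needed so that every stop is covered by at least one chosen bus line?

3

B and D and E together: B ∪ D ∪ E = {1, 2, 3, 4, 5, 6, 7, 8, 9} — every stop is covered.
Only D contains 4, so D is forced; the remaining 5 stops need at least 2 more bus lines (each remaining bus line adds at most 4) — so at least 3 bus lines are needed, and 3 is optimal.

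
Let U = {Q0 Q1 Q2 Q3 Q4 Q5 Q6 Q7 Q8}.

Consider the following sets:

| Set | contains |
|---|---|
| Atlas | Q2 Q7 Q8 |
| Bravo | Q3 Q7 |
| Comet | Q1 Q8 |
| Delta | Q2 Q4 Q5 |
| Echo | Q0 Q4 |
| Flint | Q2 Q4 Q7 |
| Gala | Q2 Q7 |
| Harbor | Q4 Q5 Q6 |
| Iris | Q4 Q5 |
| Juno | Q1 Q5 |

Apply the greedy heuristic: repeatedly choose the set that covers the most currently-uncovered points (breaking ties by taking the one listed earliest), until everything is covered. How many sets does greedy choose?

Greedy: pick Atlas (covers 3 new) → pick Harbor (covers 3 new) → pick Bravo (covers 1 new) → pick Comet (covers 1 new) → pick Echo (covers 1 new). Total picks: 5.

5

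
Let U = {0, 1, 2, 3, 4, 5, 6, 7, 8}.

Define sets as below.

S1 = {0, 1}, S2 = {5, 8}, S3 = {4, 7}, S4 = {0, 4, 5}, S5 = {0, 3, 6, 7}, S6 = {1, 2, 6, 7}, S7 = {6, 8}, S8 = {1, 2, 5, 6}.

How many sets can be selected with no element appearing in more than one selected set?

S1, S3, S7 are pairwise disjoint (S1={0,1}; S3={4,7}; S7={6,8}).
Every remaining set overlaps one of these, and no 4 of the listed sets are pairwise disjoint, so 3 is the maximum.

3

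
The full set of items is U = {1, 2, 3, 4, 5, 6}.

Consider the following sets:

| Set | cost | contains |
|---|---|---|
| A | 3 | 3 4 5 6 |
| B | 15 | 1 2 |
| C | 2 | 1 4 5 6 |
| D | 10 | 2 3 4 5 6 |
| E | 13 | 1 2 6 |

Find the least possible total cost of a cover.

C, D together cover every item (C ∪ D = {1, 2, 3, 4, 5, 6}); total cost 2 + 10 = 12.
The greedy pick C, A, D costs 15; no covering selection beats 12.

12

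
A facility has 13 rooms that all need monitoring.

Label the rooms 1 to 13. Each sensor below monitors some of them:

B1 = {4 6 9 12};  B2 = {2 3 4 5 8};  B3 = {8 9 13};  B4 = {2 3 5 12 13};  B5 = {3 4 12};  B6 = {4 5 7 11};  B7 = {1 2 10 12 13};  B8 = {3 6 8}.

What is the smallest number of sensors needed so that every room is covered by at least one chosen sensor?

4

Take {B1, B6, B7, B8}. Their union is {1, 2, 3, 4, 5, 6, 7, 8, 9, 10, 11, 12, 13}, which is all 13 rooms.
No 3 of the 8 sensors cover everything (all 56 combinations miss at least one room), so 4 is optimal.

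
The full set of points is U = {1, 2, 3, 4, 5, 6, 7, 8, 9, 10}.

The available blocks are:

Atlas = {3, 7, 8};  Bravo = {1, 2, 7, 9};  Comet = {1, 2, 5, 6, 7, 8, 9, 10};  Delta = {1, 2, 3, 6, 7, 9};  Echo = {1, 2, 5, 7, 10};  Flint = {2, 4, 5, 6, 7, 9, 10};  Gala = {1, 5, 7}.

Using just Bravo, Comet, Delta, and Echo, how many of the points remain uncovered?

Union of Bravo, Comet, Delta, Echo = {1, 2, 3, 5, 6, 7, 8, 9, 10}.
Not covered: 4 — 1 point.

1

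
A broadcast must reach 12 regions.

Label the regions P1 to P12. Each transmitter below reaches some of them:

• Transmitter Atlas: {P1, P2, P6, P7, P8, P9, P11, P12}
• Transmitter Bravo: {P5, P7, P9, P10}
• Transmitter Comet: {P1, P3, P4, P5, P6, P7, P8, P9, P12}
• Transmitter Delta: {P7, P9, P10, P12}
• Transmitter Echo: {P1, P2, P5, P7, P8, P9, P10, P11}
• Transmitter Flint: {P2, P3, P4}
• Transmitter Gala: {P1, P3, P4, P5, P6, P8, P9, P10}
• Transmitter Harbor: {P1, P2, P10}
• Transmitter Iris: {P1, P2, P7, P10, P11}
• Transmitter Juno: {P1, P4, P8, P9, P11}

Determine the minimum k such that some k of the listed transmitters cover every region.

Take {Comet, Iris}. Their union is {P1, P2, P3, P4, P5, P6, P7, P8, P9, P10, P11, P12}, which is all 12 regions.
No single transmitter has all 12 regions (the largest, Comet, has 9), so 2 is optimal.

2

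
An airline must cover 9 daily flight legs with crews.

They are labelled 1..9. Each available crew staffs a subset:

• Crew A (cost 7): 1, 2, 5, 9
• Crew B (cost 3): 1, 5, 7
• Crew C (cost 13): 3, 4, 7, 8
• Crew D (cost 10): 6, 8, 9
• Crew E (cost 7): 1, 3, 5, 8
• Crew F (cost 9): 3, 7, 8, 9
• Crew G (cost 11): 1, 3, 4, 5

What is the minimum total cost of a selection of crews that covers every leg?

A, C, D together cover every leg (A ∪ C ∪ D = {1, 2, 3, 4, 5, 6, 7, 8, 9}); total cost 7 + 13 + 10 = 30.
The greedy pick B, F, A, D, G costs 40; no covering selection beats 30.

30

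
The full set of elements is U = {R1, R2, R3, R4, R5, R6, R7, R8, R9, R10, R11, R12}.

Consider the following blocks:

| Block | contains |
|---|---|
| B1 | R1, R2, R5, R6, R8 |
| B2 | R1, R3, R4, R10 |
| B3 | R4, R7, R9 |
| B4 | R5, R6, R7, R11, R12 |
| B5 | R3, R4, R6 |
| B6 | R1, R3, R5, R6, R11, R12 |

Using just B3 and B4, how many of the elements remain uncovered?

Union of B3, B4 = {R4, R5, R6, R7, R9, R11, R12}.
Not covered: R1, R2, R3, R8, R10 — 5 elements.

5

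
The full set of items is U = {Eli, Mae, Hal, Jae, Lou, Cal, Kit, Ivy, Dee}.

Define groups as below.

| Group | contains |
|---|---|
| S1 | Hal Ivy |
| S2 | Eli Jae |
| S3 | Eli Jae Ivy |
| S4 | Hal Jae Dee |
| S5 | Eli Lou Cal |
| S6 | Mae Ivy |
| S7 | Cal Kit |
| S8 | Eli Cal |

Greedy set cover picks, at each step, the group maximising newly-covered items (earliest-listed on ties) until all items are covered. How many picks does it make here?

5

Greedy: pick S3 (covers 3 new) → pick S4 (covers 2 new) → pick S5 (covers 2 new) → pick S6 (covers 1 new) → pick S7 (covers 1 new). Total picks: 5.
(The true minimum cover uses only 4 groups, so greedy is not optimal here.)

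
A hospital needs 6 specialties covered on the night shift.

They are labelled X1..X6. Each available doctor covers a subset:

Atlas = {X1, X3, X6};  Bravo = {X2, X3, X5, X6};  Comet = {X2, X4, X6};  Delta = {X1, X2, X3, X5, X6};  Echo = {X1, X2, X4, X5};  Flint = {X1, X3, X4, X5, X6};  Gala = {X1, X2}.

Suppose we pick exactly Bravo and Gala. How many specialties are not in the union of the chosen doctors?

Union of Bravo, Gala = {X1, X2, X3, X5, X6}.
Not covered: X4 — 1 specialty.

1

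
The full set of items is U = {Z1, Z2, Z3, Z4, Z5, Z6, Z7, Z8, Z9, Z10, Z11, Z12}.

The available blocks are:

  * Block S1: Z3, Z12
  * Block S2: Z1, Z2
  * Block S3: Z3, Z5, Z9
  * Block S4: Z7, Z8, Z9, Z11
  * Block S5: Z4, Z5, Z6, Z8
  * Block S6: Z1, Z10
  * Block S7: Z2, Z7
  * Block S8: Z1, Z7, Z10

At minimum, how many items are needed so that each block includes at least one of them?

H = {Z1, Z5, Z7, Z12} meets every block (each contains at least one member of H), and |H| = 4.
The blocks S1, S5, S6, S7 are pairwise disjoint, so any hitting set needs a separate item for each — at least 4. Hence 4 is optimal.

4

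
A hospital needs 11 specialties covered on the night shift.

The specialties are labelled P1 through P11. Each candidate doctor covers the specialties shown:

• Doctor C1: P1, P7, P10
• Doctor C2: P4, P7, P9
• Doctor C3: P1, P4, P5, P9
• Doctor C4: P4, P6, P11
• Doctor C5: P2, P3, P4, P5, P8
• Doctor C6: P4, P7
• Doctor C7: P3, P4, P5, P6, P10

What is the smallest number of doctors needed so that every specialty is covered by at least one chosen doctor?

Take {C1, C3, C4, C5}. Their union is {P1, P2, P3, P4, P5, P6, P7, P8, P9, P10, P11}, which is all 11 specialties.
No 3 of the 7 doctors cover everything (all 35 combinations miss at least one specialty), so 4 is optimal.

4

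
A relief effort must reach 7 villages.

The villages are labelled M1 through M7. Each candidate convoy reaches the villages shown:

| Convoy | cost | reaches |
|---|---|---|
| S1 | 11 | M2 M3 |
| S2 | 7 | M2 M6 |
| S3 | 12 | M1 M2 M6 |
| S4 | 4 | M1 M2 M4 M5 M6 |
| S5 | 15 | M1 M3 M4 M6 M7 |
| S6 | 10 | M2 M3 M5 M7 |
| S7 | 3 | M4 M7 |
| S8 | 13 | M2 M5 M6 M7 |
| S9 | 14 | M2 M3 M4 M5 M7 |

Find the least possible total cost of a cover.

14

S4, S6 together cover every village (S4 ∪ S6 = {M1, M2, M3, M4, M5, M6, M7}); total cost 4 + 10 = 14.
The greedy pick S4, S7, S6 costs 17; no covering selection beats 14.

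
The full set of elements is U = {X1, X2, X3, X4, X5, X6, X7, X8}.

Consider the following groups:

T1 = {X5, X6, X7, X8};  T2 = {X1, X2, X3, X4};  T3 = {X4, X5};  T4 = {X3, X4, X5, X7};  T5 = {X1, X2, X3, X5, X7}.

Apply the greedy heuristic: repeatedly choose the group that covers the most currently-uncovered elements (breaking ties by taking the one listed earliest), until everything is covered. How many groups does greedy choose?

Greedy: pick T5 (covers 5 new) → pick T1 (covers 2 new) → pick T2 (covers 1 new). Total picks: 3.
(The true minimum cover uses only 2 groups, so greedy is not optimal here.)

3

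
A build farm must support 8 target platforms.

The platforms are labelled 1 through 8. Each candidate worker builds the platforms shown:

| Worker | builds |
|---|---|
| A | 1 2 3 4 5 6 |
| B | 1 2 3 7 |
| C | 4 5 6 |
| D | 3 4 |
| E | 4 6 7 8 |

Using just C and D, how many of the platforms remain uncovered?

4

Union of C, D = {3, 4, 5, 6}.
Not covered: 1, 2, 7, 8 — 4 platforms.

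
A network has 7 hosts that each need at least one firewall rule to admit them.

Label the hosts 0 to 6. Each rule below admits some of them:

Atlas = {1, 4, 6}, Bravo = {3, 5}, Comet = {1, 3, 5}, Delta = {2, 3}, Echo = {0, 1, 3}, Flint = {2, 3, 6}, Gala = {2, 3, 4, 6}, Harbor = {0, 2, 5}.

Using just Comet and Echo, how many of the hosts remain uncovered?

Union of Comet, Echo = {0, 1, 3, 5}.
Not covered: 2, 4, 6 — 3 hosts.

3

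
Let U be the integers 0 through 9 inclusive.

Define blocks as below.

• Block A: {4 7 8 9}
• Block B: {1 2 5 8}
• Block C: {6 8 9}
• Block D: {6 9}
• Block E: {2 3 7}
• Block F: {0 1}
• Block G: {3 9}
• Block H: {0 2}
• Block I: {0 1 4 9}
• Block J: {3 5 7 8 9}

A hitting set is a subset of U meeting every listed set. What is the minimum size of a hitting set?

The 3 items {0, 2, 9} hit every block.
The blocks D, E, F are pairwise disjoint, so any hitting set needs a separate item for each — at least 3. Hence 3 is optimal.

3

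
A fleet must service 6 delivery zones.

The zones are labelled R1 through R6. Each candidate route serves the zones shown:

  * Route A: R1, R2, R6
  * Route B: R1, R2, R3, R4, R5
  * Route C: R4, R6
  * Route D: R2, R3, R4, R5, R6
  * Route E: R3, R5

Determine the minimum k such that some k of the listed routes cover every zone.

A and B together: A ∪ B = {R1, R2, R3, R4, R5, R6} — every zone is covered.
No single route has all 6 zones (the largest, B, has 5), so 2 is optimal.

2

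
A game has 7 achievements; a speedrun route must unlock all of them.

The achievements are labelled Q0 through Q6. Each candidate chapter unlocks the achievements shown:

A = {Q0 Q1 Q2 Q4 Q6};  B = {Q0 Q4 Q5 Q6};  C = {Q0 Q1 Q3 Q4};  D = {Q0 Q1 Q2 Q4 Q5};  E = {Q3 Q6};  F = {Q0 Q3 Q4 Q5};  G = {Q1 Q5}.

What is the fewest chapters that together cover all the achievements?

A and F together: A ∪ F = {Q0, Q1, Q2, Q3, Q4, Q5, Q6} — every achievement is covered.
No single chapter has all 7 achievements (the largest, A, has 5), so 2 is optimal.

2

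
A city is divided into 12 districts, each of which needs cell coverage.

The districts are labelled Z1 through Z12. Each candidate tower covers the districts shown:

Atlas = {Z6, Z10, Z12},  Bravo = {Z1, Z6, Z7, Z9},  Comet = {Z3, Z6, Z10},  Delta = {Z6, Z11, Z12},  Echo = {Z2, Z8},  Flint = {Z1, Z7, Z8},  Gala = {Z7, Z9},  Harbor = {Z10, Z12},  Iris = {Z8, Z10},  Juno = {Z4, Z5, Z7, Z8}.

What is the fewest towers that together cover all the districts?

Take {Bravo, Comet, Delta, Echo, Juno}. Their union is {Z1, Z2, Z3, Z4, Z5, Z6, Z7, Z8, Z9, Z10, Z11, Z12}, which is all 12 districts.
No 4 of the 10 towers cover everything (all 210 combinations miss at least one district), so 5 is optimal.

5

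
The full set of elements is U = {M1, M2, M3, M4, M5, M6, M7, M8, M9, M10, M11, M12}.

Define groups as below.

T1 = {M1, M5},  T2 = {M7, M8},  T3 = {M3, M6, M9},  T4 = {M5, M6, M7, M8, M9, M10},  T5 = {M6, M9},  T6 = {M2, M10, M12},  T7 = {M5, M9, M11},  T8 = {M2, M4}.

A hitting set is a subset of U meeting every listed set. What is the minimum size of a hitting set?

H = {M1, M2, M7, M9} meets every group (each contains at least one member of H), and |H| = 4.
The groups T1, T2, T3, T6 are pairwise disjoint, so any hitting set needs a separate element for each — at least 4. Hence 4 is optimal.

4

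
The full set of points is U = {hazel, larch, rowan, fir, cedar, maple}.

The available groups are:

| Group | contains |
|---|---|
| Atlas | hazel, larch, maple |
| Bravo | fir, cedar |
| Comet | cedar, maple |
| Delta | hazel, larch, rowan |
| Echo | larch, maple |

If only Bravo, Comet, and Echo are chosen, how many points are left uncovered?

Union of Bravo, Comet, Echo = {larch, fir, cedar, maple}.
Not covered: hazel, rowan — 2 points.

2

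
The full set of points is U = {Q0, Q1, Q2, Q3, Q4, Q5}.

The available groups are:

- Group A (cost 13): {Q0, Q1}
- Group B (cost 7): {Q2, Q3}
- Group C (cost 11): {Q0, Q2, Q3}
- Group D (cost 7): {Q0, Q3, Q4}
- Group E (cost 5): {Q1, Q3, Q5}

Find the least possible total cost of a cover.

B, D, E together cover every point (B ∪ D ∪ E = {Q0, Q1, Q2, Q3, Q4, Q5}); total cost 7 + 7 + 5 = 19.
No covering selection has total cost below 19.

19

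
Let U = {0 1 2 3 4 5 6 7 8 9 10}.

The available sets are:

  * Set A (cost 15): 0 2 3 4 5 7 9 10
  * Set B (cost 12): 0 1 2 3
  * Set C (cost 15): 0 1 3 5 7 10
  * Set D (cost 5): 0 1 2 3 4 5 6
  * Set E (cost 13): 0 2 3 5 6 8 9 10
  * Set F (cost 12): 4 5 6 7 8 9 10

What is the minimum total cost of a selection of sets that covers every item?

17

D, F together cover every item (D ∪ F = {0, 1, 2, 3, 4, 5, 6, 7, 8, 9, 10}); total cost 5 + 12 = 17.
No covering selection has total cost below 17.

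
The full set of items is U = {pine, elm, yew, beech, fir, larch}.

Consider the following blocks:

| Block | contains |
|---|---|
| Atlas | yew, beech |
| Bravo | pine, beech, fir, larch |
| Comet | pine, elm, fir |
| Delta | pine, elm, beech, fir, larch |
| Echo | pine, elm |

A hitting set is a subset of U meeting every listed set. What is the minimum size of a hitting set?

2

Take H = {elm, beech}. Each listed block contains at least one of these, so H is a hitting set of size 2.
The blocks Atlas, Comet are pairwise disjoint, so any hitting set needs a separate item for each — at least 2. Hence 2 is optimal.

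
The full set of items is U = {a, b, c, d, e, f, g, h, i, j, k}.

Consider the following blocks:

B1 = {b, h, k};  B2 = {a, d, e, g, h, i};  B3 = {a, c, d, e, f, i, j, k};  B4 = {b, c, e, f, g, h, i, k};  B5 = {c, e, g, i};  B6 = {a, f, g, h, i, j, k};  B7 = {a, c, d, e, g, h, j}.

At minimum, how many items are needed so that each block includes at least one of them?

Take T = {c, h}. Each listed block contains at least one of these, so T is a hitting set of size 2.
The blocks B1, B5 are pairwise disjoint, so any hitting set needs a separate item for each — at least 2. Hence 2 is optimal.

2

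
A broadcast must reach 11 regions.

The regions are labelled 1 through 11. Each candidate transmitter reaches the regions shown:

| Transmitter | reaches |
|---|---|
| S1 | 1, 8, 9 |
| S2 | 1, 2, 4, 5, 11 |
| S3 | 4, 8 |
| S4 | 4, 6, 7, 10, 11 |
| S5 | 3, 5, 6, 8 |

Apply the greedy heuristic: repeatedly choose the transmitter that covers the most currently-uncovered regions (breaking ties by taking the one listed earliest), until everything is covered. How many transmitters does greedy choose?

Greedy: pick S2 (covers 5 new) → pick S4 (covers 3 new) → pick S1 (covers 2 new) → pick S5 (covers 1 new). Total picks: 4.

4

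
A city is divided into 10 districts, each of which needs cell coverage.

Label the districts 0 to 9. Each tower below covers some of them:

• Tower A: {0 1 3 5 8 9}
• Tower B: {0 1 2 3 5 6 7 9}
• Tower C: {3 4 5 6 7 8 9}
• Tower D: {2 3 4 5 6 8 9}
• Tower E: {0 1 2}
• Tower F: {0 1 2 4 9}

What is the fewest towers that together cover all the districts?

Take {B, D}. Their union is {0, 1, 2, 3, 4, 5, 6, 7, 8, 9}, which is all 10 districts.
No single tower has all 10 districts (the largest, B, has 8), so 2 is optimal.

2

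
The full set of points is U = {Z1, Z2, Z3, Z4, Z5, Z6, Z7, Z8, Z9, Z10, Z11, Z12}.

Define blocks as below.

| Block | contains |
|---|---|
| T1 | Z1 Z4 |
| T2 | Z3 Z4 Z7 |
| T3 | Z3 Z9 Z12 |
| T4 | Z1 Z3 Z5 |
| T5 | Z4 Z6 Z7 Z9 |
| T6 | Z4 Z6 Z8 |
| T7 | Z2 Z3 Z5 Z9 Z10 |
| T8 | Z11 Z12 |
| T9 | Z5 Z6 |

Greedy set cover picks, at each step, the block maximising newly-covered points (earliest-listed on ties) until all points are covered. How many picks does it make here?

5

Greedy: pick T7 (covers 5 new) → pick T5 (covers 3 new) → pick T8 (covers 2 new) → pick T1 (covers 1 new) → pick T6 (covers 1 new). Total picks: 5.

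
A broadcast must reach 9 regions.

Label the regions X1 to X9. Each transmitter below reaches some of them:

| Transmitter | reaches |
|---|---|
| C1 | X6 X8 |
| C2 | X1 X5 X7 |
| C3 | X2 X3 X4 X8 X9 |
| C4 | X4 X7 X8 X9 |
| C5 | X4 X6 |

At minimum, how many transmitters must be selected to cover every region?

3

C1 and C2 and C3 together: C1 ∪ C2 ∪ C3 = {X1, X2, X3, X4, X5, X6, X7, X8, X9} — every region is covered.
Only C2 contains X1, so C2 is forced; the remaining 6 regions need at least 2 more transmitters (each remaining transmitter adds at most 5) — so at least 3 transmitters are needed, and 3 is optimal.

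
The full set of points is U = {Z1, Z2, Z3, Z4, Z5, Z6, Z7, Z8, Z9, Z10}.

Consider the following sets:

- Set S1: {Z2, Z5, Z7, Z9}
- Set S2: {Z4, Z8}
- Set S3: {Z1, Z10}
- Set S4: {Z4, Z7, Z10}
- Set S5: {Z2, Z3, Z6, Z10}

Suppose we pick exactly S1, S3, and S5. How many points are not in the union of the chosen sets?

2

Union of S1, S3, S5 = {Z1, Z2, Z3, Z5, Z6, Z7, Z9, Z10}.
Not covered: Z4, Z8 — 2 points.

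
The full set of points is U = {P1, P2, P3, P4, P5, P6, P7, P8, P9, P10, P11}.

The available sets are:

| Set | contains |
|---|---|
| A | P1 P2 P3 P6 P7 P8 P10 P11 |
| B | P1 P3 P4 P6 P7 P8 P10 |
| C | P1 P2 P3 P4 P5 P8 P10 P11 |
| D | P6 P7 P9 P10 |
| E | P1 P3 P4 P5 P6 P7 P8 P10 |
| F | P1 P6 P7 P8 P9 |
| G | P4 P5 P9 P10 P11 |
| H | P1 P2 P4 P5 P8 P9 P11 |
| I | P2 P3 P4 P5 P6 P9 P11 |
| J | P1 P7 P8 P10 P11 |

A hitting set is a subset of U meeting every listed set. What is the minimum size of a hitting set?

2

The 2 points {P9, P10} hit every set.
No single point lies in every set, so at least 2 are needed and 2 is optimal.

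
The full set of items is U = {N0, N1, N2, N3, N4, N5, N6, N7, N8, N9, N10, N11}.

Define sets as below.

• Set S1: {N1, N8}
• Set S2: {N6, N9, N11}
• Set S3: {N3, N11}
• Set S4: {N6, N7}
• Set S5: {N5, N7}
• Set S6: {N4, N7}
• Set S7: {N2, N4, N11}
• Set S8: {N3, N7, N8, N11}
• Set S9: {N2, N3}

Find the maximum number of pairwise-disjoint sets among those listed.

S1, S2, S5, S9 are pairwise disjoint (S1={N1,N8}; S2={N6,N9,N11}; S5={N5,N7}; S9={N2,N3}).
Every remaining set overlaps one of these, and no 5 of the listed sets are pairwise disjoint, so 4 is the maximum.

4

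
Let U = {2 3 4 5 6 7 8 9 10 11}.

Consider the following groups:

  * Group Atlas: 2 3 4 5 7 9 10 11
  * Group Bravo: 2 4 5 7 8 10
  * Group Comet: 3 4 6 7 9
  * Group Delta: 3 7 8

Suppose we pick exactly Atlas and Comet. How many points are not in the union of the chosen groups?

1

Union of Atlas, Comet = {2, 3, 4, 5, 6, 7, 9, 10, 11}.
Not covered: 8 — 1 point.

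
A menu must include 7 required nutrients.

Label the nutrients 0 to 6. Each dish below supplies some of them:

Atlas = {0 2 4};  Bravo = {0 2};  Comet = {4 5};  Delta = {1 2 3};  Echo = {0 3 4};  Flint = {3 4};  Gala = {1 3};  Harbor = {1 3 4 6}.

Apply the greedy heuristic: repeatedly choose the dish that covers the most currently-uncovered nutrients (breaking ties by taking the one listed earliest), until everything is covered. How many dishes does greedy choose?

Greedy: pick Harbor (covers 4 new) → pick Atlas (covers 2 new) → pick Comet (covers 1 new). Total picks: 3.

3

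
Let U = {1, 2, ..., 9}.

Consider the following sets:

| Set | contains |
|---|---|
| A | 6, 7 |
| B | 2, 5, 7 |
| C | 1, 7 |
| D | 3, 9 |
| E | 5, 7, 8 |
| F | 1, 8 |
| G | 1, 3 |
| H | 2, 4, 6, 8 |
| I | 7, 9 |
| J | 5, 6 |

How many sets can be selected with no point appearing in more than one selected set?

3

F, I, J are pairwise disjoint (F={1,8}; I={7,9}; J={5,6}).
Every remaining set overlaps one of these, and no 4 of the listed sets are pairwise disjoint, so 3 is the maximum.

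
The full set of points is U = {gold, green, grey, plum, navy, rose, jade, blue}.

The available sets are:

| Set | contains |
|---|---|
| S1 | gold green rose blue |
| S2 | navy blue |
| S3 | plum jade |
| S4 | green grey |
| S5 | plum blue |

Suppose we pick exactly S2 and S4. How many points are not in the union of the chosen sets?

Union of S2, S4 = {green, grey, navy, blue}.
Not covered: gold, plum, rose, jade — 4 points.

4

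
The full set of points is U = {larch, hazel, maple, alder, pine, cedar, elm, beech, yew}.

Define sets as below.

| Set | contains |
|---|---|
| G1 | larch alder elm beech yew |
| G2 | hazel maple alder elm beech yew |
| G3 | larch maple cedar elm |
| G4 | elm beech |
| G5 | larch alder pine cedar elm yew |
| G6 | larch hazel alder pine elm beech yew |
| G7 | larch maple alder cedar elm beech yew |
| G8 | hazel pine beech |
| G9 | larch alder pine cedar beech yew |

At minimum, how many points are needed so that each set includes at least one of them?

H = {elm, beech} meets every set (each contains at least one member of H), and |H| = 2.
The sets G3, G8 are pairwise disjoint, so any hitting set needs a separate point for each — at least 2. Hence 2 is optimal.

2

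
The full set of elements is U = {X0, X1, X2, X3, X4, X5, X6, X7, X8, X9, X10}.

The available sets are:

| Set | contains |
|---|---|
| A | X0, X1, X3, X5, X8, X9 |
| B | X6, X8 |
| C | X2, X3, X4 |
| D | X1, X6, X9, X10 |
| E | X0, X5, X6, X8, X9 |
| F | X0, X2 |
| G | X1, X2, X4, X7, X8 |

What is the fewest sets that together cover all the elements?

A and D and G together: A ∪ D ∪ G = {X0, X1, X2, X3, X4, X5, X6, X7, X8, X9, X10} — every element is covered.
Only G contains X7, so G is forced; the remaining 6 elements need at least 2 more sets (each remaining set adds at most 4) — so at least 3 sets are needed, and 3 is optimal.

3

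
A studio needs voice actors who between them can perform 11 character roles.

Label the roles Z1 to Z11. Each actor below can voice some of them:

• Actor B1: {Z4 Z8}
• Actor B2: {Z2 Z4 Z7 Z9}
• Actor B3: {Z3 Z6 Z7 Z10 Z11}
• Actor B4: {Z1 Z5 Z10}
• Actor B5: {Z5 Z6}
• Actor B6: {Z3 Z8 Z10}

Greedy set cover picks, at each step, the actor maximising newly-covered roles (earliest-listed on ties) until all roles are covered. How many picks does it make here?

Greedy: pick B3 (covers 5 new) → pick B2 (covers 3 new) → pick B4 (covers 2 new) → pick B1 (covers 1 new). Total picks: 4.

4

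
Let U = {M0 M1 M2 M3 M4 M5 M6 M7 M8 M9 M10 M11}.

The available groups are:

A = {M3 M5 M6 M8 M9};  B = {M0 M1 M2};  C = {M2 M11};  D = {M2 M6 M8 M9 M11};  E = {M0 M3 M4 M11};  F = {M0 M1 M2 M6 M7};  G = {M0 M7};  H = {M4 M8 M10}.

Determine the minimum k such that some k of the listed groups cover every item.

4

A, E, F, and H cover everything between them: the union {M0, M1, M2, M3, M4, M5, M6, M7, M8, M9, M10, M11} is all of U.
No 3 of the 8 groups cover everything (all 56 combinations miss at least one item), so 4 is optimal.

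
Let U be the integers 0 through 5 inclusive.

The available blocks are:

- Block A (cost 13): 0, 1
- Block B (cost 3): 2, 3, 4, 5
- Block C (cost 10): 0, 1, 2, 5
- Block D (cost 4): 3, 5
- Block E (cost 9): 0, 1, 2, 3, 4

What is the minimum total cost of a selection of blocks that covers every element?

12

B, E together cover every element (B ∪ E = {0, 1, 2, 3, 4, 5}); total cost 3 + 9 = 12.
No covering selection has total cost below 12.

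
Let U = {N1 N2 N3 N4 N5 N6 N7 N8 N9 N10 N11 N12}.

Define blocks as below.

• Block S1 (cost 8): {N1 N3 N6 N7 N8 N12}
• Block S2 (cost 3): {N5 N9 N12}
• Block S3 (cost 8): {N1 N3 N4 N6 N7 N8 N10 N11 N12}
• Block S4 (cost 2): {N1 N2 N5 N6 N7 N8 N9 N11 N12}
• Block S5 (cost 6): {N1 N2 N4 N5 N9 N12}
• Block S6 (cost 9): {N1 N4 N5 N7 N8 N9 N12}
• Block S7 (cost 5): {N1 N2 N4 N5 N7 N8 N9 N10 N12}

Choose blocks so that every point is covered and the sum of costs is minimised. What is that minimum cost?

S3, S4 together cover every point (S3 ∪ S4 = {N1, N2, N3, N4, N5, N6, N7, N8, N9, N10, N11, N12}); total cost 8 + 2 = 10.
The greedy pick S4, S7, S1 costs 15; no covering selection beats 10.

10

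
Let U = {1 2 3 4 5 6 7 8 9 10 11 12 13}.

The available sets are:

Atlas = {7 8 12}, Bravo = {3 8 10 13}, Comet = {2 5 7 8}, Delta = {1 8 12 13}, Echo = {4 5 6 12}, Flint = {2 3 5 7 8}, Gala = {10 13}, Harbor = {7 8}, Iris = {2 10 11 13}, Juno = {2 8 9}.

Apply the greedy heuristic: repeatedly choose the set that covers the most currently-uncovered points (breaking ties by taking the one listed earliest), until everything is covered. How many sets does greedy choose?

5

Greedy: pick Flint (covers 5 new) → pick Delta (covers 3 new) → pick Echo (covers 2 new) → pick Iris (covers 2 new) → pick Juno (covers 1 new). Total picks: 5.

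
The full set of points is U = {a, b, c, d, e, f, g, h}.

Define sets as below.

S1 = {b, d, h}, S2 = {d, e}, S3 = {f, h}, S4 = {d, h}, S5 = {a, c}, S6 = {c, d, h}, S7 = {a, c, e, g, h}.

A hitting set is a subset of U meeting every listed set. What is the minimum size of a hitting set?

Take T = {c, d, h}. Each listed set contains at least one of these, so T is a hitting set of size 3.
The sets S2, S3, S5 are pairwise disjoint, so any hitting set needs a separate point for each — at least 3. Hence 3 is optimal.

3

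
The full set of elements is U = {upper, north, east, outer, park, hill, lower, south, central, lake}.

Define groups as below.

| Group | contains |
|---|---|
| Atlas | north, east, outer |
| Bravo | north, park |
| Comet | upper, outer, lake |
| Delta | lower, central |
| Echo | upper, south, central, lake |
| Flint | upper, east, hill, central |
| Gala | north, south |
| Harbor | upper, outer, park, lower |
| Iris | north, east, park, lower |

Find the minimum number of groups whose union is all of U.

Comet and Flint and Gala and Iris together: Comet ∪ Flint ∪ Gala ∪ Iris = {upper, north, east, outer, park, hill, lower, south, central, lake} — every element is covered.
No 3 of the 9 groups cover everything (all 84 combinations miss at least one element), so 4 is optimal.

4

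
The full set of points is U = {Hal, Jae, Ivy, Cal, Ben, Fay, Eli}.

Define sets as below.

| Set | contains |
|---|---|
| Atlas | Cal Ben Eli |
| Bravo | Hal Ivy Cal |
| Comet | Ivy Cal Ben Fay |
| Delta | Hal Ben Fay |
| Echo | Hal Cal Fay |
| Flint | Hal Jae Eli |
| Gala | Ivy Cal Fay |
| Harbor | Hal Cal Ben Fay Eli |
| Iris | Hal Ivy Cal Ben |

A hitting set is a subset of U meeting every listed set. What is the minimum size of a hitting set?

The 2 points {Hal, Cal} hit every set.
The sets Flint, Gala are pairwise disjoint, so any hitting set needs a separate point for each — at least 2. Hence 2 is optimal.

2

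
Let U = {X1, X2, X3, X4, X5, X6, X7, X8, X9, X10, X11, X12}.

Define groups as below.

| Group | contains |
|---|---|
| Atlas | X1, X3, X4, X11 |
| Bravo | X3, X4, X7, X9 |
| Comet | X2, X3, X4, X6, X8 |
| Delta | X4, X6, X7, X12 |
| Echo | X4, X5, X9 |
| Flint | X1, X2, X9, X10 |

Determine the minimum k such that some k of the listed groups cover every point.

Atlas and Comet and Delta and Echo and Flint together: Atlas ∪ Comet ∪ Delta ∪ Echo ∪ Flint = {X1, X2, X3, X4, X5, X6, X7, X8, X9, X10, X11, X12} — every point is covered.
No 4 of the 6 groups cover everything (all 15 combinations miss at least one point), so 5 is optimal.

5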